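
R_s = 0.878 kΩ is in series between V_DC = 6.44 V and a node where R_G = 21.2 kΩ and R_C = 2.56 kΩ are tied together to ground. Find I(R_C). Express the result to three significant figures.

Combine the parallel branches: R_p = (1/21.2 + 1/2.56)⁻¹ = 2.284 kΩ.
Node voltage V_A = V_DC · R_p/(R_s + R_p) = 6.44 × 0.7223 = 4.652 V.
I(R_C) = V_A / R_C = 4.652/2.56 = 1.817 mA.

I ≈ 1.82 mA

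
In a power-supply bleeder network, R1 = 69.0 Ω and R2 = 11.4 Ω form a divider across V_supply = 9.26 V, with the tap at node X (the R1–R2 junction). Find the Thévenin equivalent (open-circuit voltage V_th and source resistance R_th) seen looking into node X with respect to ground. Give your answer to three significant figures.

V_th is the unloaded tap voltage: V_supply · R2/(R1+R2) = 9.26 × 0.1418 = 1.313 V.
With V_supply suppressed (replaced by a short), R_th = R1 ‖ R2 = (69.00 × 11.4)/(69.00 + 11.4) = 9.784 Ω.

V_th ≈ 1.31 V, R_th ≈ 9.78 Ω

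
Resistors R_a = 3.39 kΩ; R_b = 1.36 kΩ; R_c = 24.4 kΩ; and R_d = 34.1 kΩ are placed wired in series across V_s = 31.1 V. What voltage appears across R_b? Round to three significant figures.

ΣR = 3.39 + 1.36 + 24.4 + 34.1 = 63.25 kΩ.
By the voltage-divider rule, V = 31.1 × 1.360/63.25 = 0.6687 V.

V ≈ 0.669 V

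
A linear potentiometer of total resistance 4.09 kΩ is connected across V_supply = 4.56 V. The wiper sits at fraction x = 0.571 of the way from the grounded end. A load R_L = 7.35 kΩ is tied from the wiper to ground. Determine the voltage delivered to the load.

V_out ≈ 2.29 V

Lower segment x·R_p = 2.335 kΩ; upper segment (1−x)·R_p = 1.755 kΩ.
Lower segment in parallel with the load: 2.335 ‖ 7.35 = 1.772 kΩ.
Then V_out = V_supply · 1.772/(1.755 + 1.772) = 2.291 V.
(Unloaded: V_out = x·V_supply = 2.60 V.)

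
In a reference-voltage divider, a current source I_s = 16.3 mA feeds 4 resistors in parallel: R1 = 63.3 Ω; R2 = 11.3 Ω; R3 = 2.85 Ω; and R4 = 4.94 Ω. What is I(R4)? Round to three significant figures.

I ≈ 5.02 mA

Total conductance ΣG = 1/63.3 + 1/11.3 + 1/2.85 + 1/4.94 = 0.6576 (units of 1/Ω).
By the current-divider rule, I = I_s · G_k/ΣG = 16.3 × 0.3078 = 5.018 mA.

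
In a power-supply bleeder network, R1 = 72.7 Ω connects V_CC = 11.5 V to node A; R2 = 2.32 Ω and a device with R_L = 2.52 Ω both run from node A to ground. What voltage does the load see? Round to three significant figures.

R2 ‖ R_L = (2.32 × 2.52)/(2.32 + 2.52) = 1.208 Ω.
Then V_out = V_CC · R2'/(R1 + R2') = 11.5 × 1.208/73.91 = 0.1880 V.

V_out ≈ 0.188 V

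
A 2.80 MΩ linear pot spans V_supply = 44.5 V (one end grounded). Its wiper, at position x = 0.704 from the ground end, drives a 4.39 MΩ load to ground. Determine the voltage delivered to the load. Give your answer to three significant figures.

Split the track: R_lower = x·R_p = 1.971 MΩ, R_upper = (1−x)·R_p = 0.8288 MΩ.
(x·R_p) ‖ R_L = 1.360 MΩ.
Loaded-divider output: V_out = 44.5 × 0.6214 = 27.65 V.
(Unloaded: V_out = x·V_supply = 31.3 V.)

V_out ≈ 27.7 V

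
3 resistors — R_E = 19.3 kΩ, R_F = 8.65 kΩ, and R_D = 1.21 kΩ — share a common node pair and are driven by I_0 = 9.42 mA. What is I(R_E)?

I ≈ 0.491 mA

Conductances: ΣG = 1/19.3 + 1/8.65 + 1/1.21 = 0.9939 (1/kΩ).
By the current-divider rule, I = I_0 · G_k/ΣG = 9.42 × 0.05213 = 0.4911 mA.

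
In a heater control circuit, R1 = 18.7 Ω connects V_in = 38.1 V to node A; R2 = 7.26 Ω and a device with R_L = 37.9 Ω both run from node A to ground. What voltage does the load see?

V_out ≈ 9.36 V

The load sits in parallel with R2, giving an effective lower resistance R2' = R2·R_L/(R2+R_L) = 6.093 Ω.
Now apply the divider: V_out = 38.1 × 0.2458 = 9.363 V.
(Unloaded it would be 10.7 V; the load pulls it down.)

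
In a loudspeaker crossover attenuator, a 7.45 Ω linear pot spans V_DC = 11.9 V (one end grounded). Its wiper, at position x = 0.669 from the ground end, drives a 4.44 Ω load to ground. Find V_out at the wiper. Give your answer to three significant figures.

Split the track: R_lower = x·R_p = 4.984 Ω, R_upper = (1−x)·R_p = 2.466 Ω.
Lower segment in parallel with the load: 4.984 ‖ 4.44 = 2.348 Ω.
V_out = 11.9 × 2.348/(2.466 + 2.348) = 5.804 V.

V_out ≈ 5.80 V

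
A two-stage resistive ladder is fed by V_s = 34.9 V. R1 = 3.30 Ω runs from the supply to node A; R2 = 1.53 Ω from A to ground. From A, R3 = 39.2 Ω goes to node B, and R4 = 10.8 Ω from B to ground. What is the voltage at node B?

Node A sees R2 in parallel with the series input of stage 2, R3 + R4 = 50.00 Ω.
Effective lower resistance at A: R2 ‖ 50.00 = 1.485 Ω.
First divider: V_A = V_s · 1.485/(3.30 + 1.485) = 10.83 V.
Then the unloaded second divider: V_B = V_A × R4/(R3+R4) = 10.83 × 0.2160 = 2.339 V.

V_B ≈ 2.34 V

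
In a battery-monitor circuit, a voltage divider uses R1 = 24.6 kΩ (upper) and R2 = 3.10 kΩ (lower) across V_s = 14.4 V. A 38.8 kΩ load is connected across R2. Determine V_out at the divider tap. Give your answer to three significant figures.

V_out ≈ 1.50 V

The load sits in parallel with R2, giving an effective lower resistance R2' = R2·R_L/(R2+R_L) = 2.871 kΩ.
Then V_out = V_s · R2'/(R1 + R2') = 14.4 × 2.871/27.47 = 1.505 V.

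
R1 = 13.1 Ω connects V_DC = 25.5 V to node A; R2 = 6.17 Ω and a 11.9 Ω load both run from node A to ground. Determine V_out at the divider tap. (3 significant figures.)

V_out ≈ 6.04 V

The load sits in parallel with R2, giving an effective lower resistance R2' = R2·R_L/(R2+R_L) = 4.063 Ω.
Voltage divider with the loaded lower leg: V_out = 25.5 × 4.063/(13.1 + 4.063) = 25.5 × 0.2367 = 6.037 V.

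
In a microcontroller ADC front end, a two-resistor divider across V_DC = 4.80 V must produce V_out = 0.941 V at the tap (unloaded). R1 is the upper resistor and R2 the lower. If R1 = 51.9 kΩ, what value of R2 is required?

R2 ≈ 12.7 kΩ

Required fraction k = V_out/V_DC = 0.1960.
Rearranging, R2 = R1·k/(1−k) = 51.9 × 0.2438 = 12.66 kΩ.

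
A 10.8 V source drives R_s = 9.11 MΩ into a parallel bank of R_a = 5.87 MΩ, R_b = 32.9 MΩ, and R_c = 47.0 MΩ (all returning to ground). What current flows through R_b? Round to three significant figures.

Equivalent of the parallel group: R_p = 4.504 MΩ.
V_A by voltage divider: V_A = 10.8 × 4.504/(9.11 + 4.504) = 3.573 V.
I(R_b) = V_A / R_b = 3.573/32.9 = 0.1086 µA.
(Check via current divider: I_total = 0.7933 µA; share G_k/ΣG = 0.1369 → same result.)

I ≈ 0.109 µA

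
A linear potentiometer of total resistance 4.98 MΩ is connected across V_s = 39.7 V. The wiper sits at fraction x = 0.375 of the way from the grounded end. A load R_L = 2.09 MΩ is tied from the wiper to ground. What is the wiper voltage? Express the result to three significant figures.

V_out ≈ 9.55 V

Split the track: R_lower = x·R_p = 1.868 MΩ, R_upper = (1−x)·R_p = 3.113 MΩ.
(x·R_p) ‖ R_L = 0.9862 MΩ.
V_out = 39.7 × 0.9862/(3.113 + 0.9862) = 9.553 V.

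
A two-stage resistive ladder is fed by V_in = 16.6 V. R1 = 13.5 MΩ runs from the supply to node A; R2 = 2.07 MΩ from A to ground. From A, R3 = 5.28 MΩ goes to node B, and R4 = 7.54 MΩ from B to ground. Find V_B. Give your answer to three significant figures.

Looking into the second stage from A: R3 + R4 = 12.82 MΩ appears in parallel with R2.
Effective lower resistance at A: R2 ‖ 12.82 = 1.782 MΩ.
So V_A = 16.6 × 0.1166 = 1.936 V.
Stage 2 is unloaded, so V_B = V_A · R4/(R3+R4) = 1.936 × 7.54/12.82 = 1.139 V.

V_B ≈ 1.14 V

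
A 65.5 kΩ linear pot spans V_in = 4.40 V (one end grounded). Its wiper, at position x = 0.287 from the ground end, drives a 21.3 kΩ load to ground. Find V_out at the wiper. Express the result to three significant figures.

V_out ≈ 0.775 V

The pot divides into 46.70 kΩ above the wiper and 18.80 kΩ below.
Lower segment in parallel with the load: 18.80 ‖ 21.3 = 9.986 kΩ.
V_out = 4.40 × 9.986/(46.70 + 9.986) = 0.7751 V.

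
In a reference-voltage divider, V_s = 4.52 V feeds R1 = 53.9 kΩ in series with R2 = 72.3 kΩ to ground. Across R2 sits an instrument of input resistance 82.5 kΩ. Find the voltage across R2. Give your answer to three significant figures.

V_out ≈ 1.88 V

The load sits in parallel with R2, giving an effective lower resistance R2' = R2·R_L/(R2+R_L) = 38.53 kΩ.
Then V_out = V_s · R2'/(R1 + R2') = 4.52 × 38.53/92.43 = 1.884 V.
(Unloaded it would be 2.59 V; the load pulls it down.)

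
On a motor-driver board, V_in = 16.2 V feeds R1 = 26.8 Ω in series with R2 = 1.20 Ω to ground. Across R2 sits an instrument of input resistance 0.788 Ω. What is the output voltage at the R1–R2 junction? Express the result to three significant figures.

V_out ≈ 0.283 V

R2 ‖ R_L = (1.20 × 0.788)/(1.20 + 0.788) = 0.4757 Ω.
Now apply the divider: V_out = 16.2 × 0.01744 = 0.2825 V.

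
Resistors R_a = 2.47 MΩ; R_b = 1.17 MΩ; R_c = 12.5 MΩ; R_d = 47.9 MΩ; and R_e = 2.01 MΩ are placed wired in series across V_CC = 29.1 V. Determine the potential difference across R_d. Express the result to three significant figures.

V ≈ 21.1 V

Total series resistance ΣR = 2.47 + 1.17 + 12.5 + 47.9 + 2.01 = 66.05 MΩ.
By the voltage-divider rule, V = 29.1 × 47.90/66.05 = 21.10 V.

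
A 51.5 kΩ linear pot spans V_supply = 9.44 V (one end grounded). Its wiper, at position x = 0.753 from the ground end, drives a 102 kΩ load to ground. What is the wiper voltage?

Lower segment x·R_p = 38.78 kΩ; upper segment (1−x)·R_p = 12.72 kΩ.
R_L loads the lower segment: effective lower R = 28.10 kΩ.
Then V_out = V_supply · 28.10/(12.72 + 28.10) = 6.498 V.

V_out ≈ 6.50 V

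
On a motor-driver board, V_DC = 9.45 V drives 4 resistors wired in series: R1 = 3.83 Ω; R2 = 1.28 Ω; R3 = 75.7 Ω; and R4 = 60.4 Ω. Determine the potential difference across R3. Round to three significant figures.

V ≈ 5.07 V

Series total: ΣR = 3.83 + 1.28 + 75.7 + 60.4 = 141.2 Ω.
By the voltage-divider rule, V = 9.45 × 75.70/141.2 = 5.066 V.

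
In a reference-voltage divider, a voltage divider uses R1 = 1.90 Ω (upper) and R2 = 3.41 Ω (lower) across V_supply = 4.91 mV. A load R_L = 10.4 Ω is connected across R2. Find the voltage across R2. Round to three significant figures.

V_out ≈ 2.82 mV

First combine the lower leg with the load: R2 ‖ R_L = 2.568 Ω.
Then V_out = V_supply · R2'/(R1 + R2') = 4.91 × 2.568/4.468 = 2.822 mV.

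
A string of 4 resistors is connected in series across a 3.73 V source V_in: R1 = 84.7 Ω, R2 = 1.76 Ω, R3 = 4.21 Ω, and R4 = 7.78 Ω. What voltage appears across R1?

Series total: ΣR = 84.7 + 1.76 + 4.21 + 7.78 = 98.45 Ω.
By the voltage-divider rule, V = 3.73 × 84.70/98.45 = 3.209 V.

V ≈ 3.21 V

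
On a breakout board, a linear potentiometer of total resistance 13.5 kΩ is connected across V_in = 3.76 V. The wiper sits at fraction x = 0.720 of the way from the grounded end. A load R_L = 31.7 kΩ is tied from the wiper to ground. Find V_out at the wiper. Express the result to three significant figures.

The pot divides into 3.780 kΩ above the wiper and 9.720 kΩ below.
(x·R_p) ‖ R_L = 7.439 kΩ.
V_out = 3.76 × 7.439/(3.780 + 7.439) = 2.493 V.

V_out ≈ 2.49 V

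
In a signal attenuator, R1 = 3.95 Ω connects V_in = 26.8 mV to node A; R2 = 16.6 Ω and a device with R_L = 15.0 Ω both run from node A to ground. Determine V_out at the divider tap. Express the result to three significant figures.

The load sits in parallel with R2, giving an effective lower resistance R2' = R2·R_L/(R2+R_L) = 7.880 Ω.
Now apply the divider: V_out = 26.8 × 0.6661 = 17.85 mV.
(Unloaded it would be 21.6 mV; the load pulls it down.)

V_out ≈ 17.9 mV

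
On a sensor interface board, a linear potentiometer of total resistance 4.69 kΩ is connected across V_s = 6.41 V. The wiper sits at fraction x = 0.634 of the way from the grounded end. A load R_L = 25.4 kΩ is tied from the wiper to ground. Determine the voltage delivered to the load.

V_out ≈ 3.90 V

Split the track: R_lower = x·R_p = 2.973 kΩ, R_upper = (1−x)·R_p = 1.717 kΩ.
R_L loads the lower segment: effective lower R = 2.662 kΩ.
Loaded-divider output: V_out = 6.41 × 0.6080 = 3.897 V.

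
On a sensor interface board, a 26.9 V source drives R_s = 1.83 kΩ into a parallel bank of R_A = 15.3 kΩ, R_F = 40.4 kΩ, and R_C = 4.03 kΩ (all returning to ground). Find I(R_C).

Combine the parallel branches: R_p = (1/15.3 + 1/40.4 + 1/4.03)⁻¹ = 2.956 kΩ.
Node voltage V_A = V_DC · R_p/(R_s + R_p) = 26.9 × 0.6177 = 16.62 V.
I(R_C) = V_A / R_C = 16.62/4.03 = 4.123 mA.

I ≈ 4.12 mA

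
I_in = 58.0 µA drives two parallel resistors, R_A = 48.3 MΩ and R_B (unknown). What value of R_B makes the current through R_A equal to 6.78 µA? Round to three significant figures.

In a two-way split, I_A/I_in = R_B/(R_A + R_B).
With f = 0.1169, R_B = R_A · f/(1−f) = 48.3 × 0.1324 = 6.393 MΩ.

R_B ≈ 6.39 MΩ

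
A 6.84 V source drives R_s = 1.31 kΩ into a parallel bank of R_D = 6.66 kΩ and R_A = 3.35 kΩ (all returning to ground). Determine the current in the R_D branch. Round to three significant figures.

I ≈ 0.647 mA

Equivalent of the parallel group: R_p = 2.229 kΩ.
Node voltage V_A = V_supply · R_p/(R_s + R_p) = 6.84 × 0.6298 = 4.308 V.
Branch current I = V_A/R_D = 4.308/6.66 = 0.6468 mA.
(Check via current divider: I_total = 1.933 mA; share G_k/ΣG = 0.3347 → same result.)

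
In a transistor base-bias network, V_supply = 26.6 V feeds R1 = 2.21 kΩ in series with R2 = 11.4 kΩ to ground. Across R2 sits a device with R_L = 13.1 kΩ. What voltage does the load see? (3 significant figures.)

First combine the lower leg with the load: R2 ‖ R_L = 6.096 kΩ.
Now apply the divider: V_out = 26.6 × 0.7339 = 19.52 V.

V_out ≈ 19.5 V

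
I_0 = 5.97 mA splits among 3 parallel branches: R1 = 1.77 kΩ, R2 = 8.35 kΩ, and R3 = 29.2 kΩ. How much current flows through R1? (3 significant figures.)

I ≈ 4.69 mA

Conductances: ΣG = 1/1.77 + 1/8.35 + 1/29.2 = 0.7190 (1/kΩ).
By the current-divider rule, I = I_0 · G_k/ΣG = 5.97 × 0.7858 = 4.691 mA.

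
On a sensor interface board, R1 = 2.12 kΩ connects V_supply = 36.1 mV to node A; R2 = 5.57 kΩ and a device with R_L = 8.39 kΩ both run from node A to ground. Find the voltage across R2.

V_out ≈ 22.1 mV

First combine the lower leg with the load: R2 ‖ R_L = 3.348 kΩ.
Voltage divider with the loaded lower leg: V_out = 36.1 × 3.348/(2.12 + 3.348) = 36.1 × 0.6123 = 22.10 mV.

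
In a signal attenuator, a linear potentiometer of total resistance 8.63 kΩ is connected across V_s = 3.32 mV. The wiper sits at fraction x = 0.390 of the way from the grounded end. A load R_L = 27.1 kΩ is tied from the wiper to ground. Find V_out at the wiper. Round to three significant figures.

V_out ≈ 1.20 mV

Split the track: R_lower = x·R_p = 3.366 kΩ, R_upper = (1−x)·R_p = 5.264 kΩ.
R_L loads the lower segment: effective lower R = 2.994 kΩ.
Loaded-divider output: V_out = 3.32 × 0.3625 = 1.204 mV.
(Unloaded: V_out = x·V_s = 1.29 mV.)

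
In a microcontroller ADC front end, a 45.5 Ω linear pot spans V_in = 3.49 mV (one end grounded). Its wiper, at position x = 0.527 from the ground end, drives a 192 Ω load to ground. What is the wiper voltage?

The pot divides into 21.52 Ω above the wiper and 23.98 Ω below.
(x·R_p) ‖ R_L = 21.32 Ω.
V_out = 3.49 × 21.32/(21.52 + 21.32) = 1.737 mV.

V_out ≈ 1.74 mV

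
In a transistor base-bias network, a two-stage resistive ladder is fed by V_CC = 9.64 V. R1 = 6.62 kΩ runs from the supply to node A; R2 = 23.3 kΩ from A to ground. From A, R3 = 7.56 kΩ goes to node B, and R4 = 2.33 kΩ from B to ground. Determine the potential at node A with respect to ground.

Node A sees R2 in parallel with the series input of stage 2, R3 + R4 = 9.890 kΩ.
R2 ‖ (R3+R4) = 6.943 kΩ.
V_A = 9.64 × 6.943/(6.62 + 6.943) = 4.935 V.

V_A ≈ 4.93 V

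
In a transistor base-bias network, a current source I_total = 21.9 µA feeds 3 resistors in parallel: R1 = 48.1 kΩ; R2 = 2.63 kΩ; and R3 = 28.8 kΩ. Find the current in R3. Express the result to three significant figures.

Total conductance ΣG = 1/48.1 + 1/2.63 + 1/28.8 = 0.4357 (units of 1/kΩ).
R3 takes the fraction G_k/ΣG = 0.03472/0.4357 = 0.07969, so I = 21.9 × 0.07969 = 1.745 µA.

I ≈ 1.75 µA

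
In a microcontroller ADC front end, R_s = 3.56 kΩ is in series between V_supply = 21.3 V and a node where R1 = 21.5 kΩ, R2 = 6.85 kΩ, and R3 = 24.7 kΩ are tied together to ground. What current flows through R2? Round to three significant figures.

Combine the parallel branches: R_p = (1/21.5 + 1/6.85 + 1/24.7)⁻¹ = 4.292 kΩ.
V_A = 21.3 × 4.292/7.852 = 11.64 V.
I(R2) = V_A / R2 = 11.64/6.85 = 1.700 mA.

I ≈ 1.70 mA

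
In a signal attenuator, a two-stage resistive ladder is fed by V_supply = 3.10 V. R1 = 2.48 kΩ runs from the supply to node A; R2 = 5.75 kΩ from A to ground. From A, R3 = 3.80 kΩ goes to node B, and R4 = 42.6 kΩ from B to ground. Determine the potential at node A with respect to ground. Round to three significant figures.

V_A ≈ 2.09 V

Node A sees R2 in parallel with the series input of stage 2, R3 + R4 = 46.40 kΩ.
R2 ‖ (R3+R4) = 5.116 kΩ.
First divider: V_A = V_supply · 5.116/(2.48 + 5.116) = 2.088 V.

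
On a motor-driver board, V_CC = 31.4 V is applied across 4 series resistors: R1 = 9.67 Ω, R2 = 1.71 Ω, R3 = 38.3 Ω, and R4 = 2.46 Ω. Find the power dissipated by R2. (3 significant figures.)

P ≈ 0.620 W

Series current I = V_CC/ΣR = 31.4/52.14 = 0.6022 A.
P(R2) = I²·R2 = (0.6022)² × 1.71 = 0.6202 W.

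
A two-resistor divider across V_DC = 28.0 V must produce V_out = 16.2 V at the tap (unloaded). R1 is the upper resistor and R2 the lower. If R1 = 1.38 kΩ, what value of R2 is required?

Required fraction k = V_out/V_DC = 0.5786.
R2 = R1 · 0.5786/(1 − 0.5786) = 1.895 kΩ.

R2 ≈ 1.89 kΩ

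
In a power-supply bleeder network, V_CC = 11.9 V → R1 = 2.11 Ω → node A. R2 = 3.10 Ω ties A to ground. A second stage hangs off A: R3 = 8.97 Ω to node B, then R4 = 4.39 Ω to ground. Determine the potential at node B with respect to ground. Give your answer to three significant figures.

Node A sees R2 in parallel with the series input of stage 2, R3 + R4 = 13.36 Ω.
R2 ‖ (R3+R4) = 2.516 Ω.
V_A = 11.9 × 2.516/(2.11 + 2.516) = 6.472 V.
Then the unloaded second divider: V_B = V_A × R4/(R3+R4) = 6.472 × 0.3286 = 2.127 V.

V_B ≈ 2.13 V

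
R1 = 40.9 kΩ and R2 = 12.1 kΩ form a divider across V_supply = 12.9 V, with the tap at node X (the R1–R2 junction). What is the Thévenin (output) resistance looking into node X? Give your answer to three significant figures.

With V_supply suppressed (replaced by a short), R_th = R1 ‖ R2 = (40.90 × 12.1)/(40.90 + 12.1) = 9.338 kΩ.

R_th ≈ 9.34 kΩ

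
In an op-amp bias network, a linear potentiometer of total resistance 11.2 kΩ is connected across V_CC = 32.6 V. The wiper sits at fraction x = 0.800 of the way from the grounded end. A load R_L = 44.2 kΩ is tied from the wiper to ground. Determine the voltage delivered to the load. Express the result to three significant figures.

V_out ≈ 25.1 V

The pot divides into 2.240 kΩ above the wiper and 8.960 kΩ below.
Lower segment in parallel with the load: 8.960 ‖ 44.2 = 7.450 kΩ.
Loaded-divider output: V_out = 32.6 × 0.7688 = 25.06 V.
(Unloaded: V_out = x·V_CC = 26.1 V.)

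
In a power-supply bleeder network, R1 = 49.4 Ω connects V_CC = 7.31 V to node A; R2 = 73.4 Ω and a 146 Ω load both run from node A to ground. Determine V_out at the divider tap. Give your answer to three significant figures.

V_out ≈ 3.63 V

R2 ‖ R_L = (73.4 × 146)/(73.4 + 146) = 48.84 Ω.
Now apply the divider: V_out = 7.31 × 0.4972 = 3.634 V.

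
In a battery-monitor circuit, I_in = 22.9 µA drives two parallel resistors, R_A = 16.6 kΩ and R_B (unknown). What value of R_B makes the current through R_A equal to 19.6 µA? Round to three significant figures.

R_B ≈ 98.6 kΩ

Two-branch current divider: I_A = I_in · R_B/(R_A + R_B).
19.6/22.9 = R_B/(R_A + R_B) → R_B = R_A · (0.8559)/(1 − 0.8559) = 16.6 × 5.939 = 98.59 kΩ.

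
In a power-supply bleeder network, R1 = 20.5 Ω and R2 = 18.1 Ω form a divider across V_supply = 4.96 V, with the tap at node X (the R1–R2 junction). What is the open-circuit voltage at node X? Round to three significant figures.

V_th is the unloaded tap voltage: V_supply · R2/(R1+R2) = 4.96 × 0.4689 = 2.326 V.

V_th ≈ 2.33 V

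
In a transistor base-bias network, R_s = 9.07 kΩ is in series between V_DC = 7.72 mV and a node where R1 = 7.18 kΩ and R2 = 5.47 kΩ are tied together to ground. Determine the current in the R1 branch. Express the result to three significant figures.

I ≈ 0.274 µA

Combine the parallel branches: R_p = (1/7.18 + 1/5.47)⁻¹ = 3.105 kΩ.
V_A by voltage divider: V_A = 7.72 × 3.105/(9.07 + 3.105) = 1.969 mV.
Branch current I = V_A/R1 = 1.969/7.18 = 0.2742 µA.
(Equivalently: I_total = 0.6341 µA, then current-divider fraction G_k/ΣG = 0.4324.)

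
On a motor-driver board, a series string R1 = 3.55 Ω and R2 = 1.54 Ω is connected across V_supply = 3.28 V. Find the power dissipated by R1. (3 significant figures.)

Series current I = V_supply/ΣR = 3.28/5.090 = 0.6444 A.
P = I²R = 0.4153 × 3.55 = 1.474 W.

P ≈ 1.47 W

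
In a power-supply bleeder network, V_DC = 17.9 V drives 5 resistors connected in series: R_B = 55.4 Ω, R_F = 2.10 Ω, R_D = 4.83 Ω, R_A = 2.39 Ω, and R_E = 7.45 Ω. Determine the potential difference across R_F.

V ≈ 0.521 V

Series total: ΣR = 55.4 + 2.10 + 4.83 + 2.39 + 7.45 = 72.17 Ω.
Voltage divider: V = V_DC · (2.100 / 72.17) = 17.9 × 0.02910 = 0.5209 V.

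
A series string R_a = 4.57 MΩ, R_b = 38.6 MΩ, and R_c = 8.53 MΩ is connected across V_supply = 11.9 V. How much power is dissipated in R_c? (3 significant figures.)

P ≈ 0.452 µW

Series current I = V_supply/ΣR = 11.9/51.70 = 0.2302 µA.
P(R_c) = I²·R_c = (0.2302)² × 8.53 = 0.4519 µW.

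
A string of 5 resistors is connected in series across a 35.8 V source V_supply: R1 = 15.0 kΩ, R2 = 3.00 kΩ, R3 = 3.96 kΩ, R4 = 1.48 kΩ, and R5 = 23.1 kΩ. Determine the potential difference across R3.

V ≈ 3.05 V

Series total: ΣR = 15.0 + 3.00 + 3.96 + 1.48 + 23.1 = 46.54 kΩ.
Voltage divider: V = V_supply · (3.960 / 46.54) = 35.8 × 0.08509 = 3.046 V.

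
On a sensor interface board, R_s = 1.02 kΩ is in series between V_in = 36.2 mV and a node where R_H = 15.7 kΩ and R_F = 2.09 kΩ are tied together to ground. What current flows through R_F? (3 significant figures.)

Combine the parallel branches: R_p = (1/15.7 + 1/2.09)⁻¹ = 1.844 kΩ.
V_A = 36.2 × 1.844/2.864 = 23.31 mV.
Branch current I = V_A/R_F = 23.31/2.09 = 11.15 µA.

I ≈ 11.2 µA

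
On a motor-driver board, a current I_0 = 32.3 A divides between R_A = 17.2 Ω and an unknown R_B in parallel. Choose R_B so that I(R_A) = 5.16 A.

In a two-way split, I_A/I_0 = R_B/(R_A + R_B).
With f = 0.1598, R_B = R_A · f/(1−f) = 17.2 × 0.1901 = 3.270 Ω.

R_B ≈ 3.27 Ω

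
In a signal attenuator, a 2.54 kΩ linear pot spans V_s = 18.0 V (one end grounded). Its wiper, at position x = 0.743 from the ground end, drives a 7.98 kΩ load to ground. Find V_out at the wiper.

The pot divides into 0.6528 kΩ above the wiper and 1.887 kΩ below.
R_L loads the lower segment: effective lower R = 1.526 kΩ.
Loaded-divider output: V_out = 18.0 × 0.7004 = 12.61 V.

V_out ≈ 12.6 V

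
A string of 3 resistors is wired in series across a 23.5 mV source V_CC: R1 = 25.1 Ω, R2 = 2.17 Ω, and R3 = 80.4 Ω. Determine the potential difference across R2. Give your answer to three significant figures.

ΣR = 25.1 + 2.17 + 80.4 = 107.7 Ω.
V = V_CC · R/ΣR = 23.5 × 0.02015 = 0.4736 mV.

V ≈ 0.474 mV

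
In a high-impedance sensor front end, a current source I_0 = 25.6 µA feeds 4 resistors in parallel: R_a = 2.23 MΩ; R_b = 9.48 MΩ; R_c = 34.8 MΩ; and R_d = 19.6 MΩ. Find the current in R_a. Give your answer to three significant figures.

I ≈ 18.1 µA

Total conductance ΣG = 1/2.23 + 1/9.48 + 1/34.8 + 1/19.6 = 0.6337 (units of 1/MΩ).
Current divider: I(R_a) = I_0 · G_k/ΣG = 25.6 × (0.4484/0.6337) = 25.6 × 0.7077 = 18.12 µA.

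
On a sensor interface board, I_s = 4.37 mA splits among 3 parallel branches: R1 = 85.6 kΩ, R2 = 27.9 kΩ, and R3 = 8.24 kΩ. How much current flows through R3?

I ≈ 3.14 mA

Total conductance ΣG = 1/85.6 + 1/27.9 + 1/8.24 = 0.1689 (units of 1/kΩ).
R3 takes the fraction G_k/ΣG = 0.1214/0.1689 = 0.7186, so I = 4.37 × 0.7186 = 3.140 mA.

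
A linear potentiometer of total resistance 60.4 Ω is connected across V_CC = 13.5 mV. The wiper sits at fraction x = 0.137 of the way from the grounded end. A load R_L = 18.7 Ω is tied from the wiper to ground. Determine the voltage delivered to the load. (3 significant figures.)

V_out ≈ 1.34 mV

Lower segment x·R_p = 8.275 Ω; upper segment (1−x)·R_p = 52.13 Ω.
(x·R_p) ‖ R_L = 5.736 Ω.
V_out = 13.5 × 5.736/(52.13 + 5.736) = 1.338 mV.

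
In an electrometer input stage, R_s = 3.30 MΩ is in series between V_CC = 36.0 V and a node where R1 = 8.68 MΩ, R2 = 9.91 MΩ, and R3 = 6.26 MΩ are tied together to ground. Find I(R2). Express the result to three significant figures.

I ≈ 1.62 µA

Equivalent of the parallel group: R_p = 2.661 MΩ.
V_A = 36.0 × 2.661/5.961 = 16.07 V.
I(R2) = V_A / R2 = 16.07/9.91 = 1.621 µA.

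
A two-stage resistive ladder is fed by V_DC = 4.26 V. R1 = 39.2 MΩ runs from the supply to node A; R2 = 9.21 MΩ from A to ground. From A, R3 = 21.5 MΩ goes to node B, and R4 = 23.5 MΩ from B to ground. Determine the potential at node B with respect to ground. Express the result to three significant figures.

The second stage (R3 + R4 = 45.00 MΩ) loads node A in parallel with R2.
R2 ‖ (R3+R4) = 7.645 MΩ.
V_A = 4.26 × 7.645/(39.2 + 7.645) = 0.6952 V.
V_B = V_A × 0.5222 = 0.3631 V.

V_B ≈ 0.363 V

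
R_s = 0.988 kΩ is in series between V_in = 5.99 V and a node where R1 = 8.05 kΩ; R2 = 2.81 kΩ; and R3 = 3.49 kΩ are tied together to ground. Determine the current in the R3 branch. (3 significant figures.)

I ≈ 0.977 mA

Combine the parallel branches: R_p = (1/8.05 + 1/2.81 + 1/3.49)⁻¹ = 1.304 kΩ.
V_A by voltage divider: V_A = 5.99 × 1.304/(0.988 + 1.304) = 3.408 V.
I(R3) = V_A / R3 = 3.408/3.49 = 0.9766 mA.
(Check via current divider: I_total = 2.613 mA; share G_k/ΣG = 0.3738 → same result.)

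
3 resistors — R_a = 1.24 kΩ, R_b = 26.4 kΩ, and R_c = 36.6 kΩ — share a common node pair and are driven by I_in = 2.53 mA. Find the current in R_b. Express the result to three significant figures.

ΣG = 1/1.24 + 1/26.4 + 1/36.6 = 0.8717.
By the current-divider rule, I = I_in · G_k/ΣG = 2.53 × 0.04346 = 0.1099 mA.

I ≈ 0.110 mA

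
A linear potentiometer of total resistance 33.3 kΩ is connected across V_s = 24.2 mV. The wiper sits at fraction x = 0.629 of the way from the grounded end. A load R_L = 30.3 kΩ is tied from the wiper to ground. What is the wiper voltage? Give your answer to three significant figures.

Lower segment x·R_p = 20.95 kΩ; upper segment (1−x)·R_p = 12.35 kΩ.
R_L loads the lower segment: effective lower R = 12.38 kΩ.
Then V_out = V_s · 12.38/(12.35 + 12.38) = 12.11 mV.

V_out ≈ 12.1 mV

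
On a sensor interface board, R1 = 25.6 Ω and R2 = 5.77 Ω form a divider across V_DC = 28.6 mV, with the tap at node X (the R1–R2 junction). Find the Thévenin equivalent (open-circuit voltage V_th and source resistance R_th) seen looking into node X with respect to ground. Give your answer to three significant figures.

With X open, the divider is unloaded: V_th = 28.6 × 5.77/31.37 = 5.261 mV.
Zeroing V_DC shorts the top of R1 to ground, so R_th = R1 ‖ R2 = 4.709 Ω.

V_th ≈ 5.26 mV, R_th ≈ 4.71 Ω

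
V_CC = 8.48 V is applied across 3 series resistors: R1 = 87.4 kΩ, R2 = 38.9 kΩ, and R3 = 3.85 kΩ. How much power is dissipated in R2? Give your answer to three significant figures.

P ≈ 0.165 mW

Series current I = V_CC/ΣR = 8.48/130.2 = 0.06516 mA.
V(R2) = I·R = 2.535 V; P = V·I = 2.535 × 0.06516 = 0.1651 mW.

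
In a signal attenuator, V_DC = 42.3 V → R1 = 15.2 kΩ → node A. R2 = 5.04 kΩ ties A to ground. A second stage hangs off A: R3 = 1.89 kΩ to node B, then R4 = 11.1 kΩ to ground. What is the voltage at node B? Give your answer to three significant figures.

V_B ≈ 6.97 V

The second stage (R3 + R4 = 12.99 kΩ) loads node A in parallel with R2.
R2 ‖ (R3+R4) = 3.631 kΩ.
V_A = 42.3 × 3.631/(15.2 + 3.631) = 8.157 V.
Stage 2 is unloaded, so V_B = V_A · R4/(R3+R4) = 8.157 × 11.1/12.99 = 6.970 V.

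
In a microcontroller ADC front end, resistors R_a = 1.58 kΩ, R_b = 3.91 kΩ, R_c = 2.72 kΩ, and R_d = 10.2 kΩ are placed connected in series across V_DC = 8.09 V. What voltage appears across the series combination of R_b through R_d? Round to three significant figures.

Total series resistance ΣR = 1.58 + 3.91 + 2.72 + 10.2 = 18.41 kΩ.
R_{R_b..R_d} = 3.91 + 2.72 + 10.2 = 16.83 kΩ.
V = V_DC · R/ΣR = 8.09 × 0.9142 = 7.396 V.

V ≈ 7.40 V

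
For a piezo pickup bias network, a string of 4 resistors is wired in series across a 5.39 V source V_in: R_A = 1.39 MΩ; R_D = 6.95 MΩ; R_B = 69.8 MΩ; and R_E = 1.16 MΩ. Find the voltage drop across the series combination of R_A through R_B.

Series total: ΣR = 1.39 + 6.95 + 69.8 + 1.16 = 79.30 MΩ.
R_{R_A..R_B} = 1.39 + 6.95 + 69.8 = 78.14 MΩ.
By the voltage-divider rule, V = 5.39 × 78.14/79.30 = 5.311 V.

V ≈ 5.31 V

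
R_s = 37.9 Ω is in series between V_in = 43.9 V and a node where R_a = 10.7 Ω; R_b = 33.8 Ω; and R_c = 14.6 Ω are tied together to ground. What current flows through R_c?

I ≈ 0.364 A

Equivalent of the parallel group: R_p = 5.221 Ω.
Node voltage V_A = V_in · R_p/(R_s + R_p) = 43.9 × 0.1211 = 5.315 V.
I(R_c) = V_A / R_c = 5.315/14.6 = 0.3641 A.
(Equivalently: I_total = 1.018 A, then current-divider fraction G_k/ΣG = 0.3576.)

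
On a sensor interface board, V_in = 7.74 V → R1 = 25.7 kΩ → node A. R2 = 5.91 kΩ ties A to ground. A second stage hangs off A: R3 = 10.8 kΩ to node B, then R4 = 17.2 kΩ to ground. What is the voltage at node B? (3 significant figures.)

Node A sees R2 in parallel with the series input of stage 2, R3 + R4 = 28.00 kΩ.
R2 ‖ (R3+R4) = 4.880 kΩ.
So V_A = 7.74 × 0.1596 = 1.235 V.
Then the unloaded second divider: V_B = V_A × R4/(R3+R4) = 1.235 × 0.6143 = 0.7587 V.

V_B ≈ 0.759 V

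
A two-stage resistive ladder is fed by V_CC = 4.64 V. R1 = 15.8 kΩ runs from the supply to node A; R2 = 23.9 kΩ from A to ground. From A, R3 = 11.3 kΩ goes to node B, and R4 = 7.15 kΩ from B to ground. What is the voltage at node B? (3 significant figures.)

The second stage (R3 + R4 = 18.45 kΩ) loads node A in parallel with R2.
R2 ‖ (R3+R4) = 10.41 kΩ.
First divider: V_A = V_CC · 10.41/(15.8 + 10.41) = 1.843 V.
Stage 2 is unloaded, so V_B = V_A · R4/(R3+R4) = 1.843 × 7.15/18.45 = 0.7143 V.

V_B ≈ 0.714 V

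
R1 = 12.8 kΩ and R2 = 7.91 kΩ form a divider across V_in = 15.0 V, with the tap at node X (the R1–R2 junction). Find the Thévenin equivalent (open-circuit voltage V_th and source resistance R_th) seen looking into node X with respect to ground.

V_th ≈ 5.73 V, R_th ≈ 4.89 kΩ

V_th is the unloaded tap voltage: V_in · R2/(R1+R2) = 15.0 × 0.3819 = 5.729 V.
With V_in suppressed (replaced by a short), R_th = R1 ‖ R2 = (12.80 × 7.91)/(12.80 + 7.91) = 4.889 kΩ.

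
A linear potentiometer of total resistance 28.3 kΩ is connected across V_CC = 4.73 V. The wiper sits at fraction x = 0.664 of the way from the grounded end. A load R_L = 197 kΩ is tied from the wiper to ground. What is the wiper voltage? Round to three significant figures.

The pot divides into 9.509 kΩ above the wiper and 18.79 kΩ below.
Lower segment in parallel with the load: 18.79 ‖ 197 = 17.15 kΩ.
Loaded-divider output: V_out = 4.73 × 0.6434 = 3.043 V.

V_out ≈ 3.04 V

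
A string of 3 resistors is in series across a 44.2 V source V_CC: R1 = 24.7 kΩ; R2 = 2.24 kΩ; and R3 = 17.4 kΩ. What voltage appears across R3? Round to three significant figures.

Series total: ΣR = 24.7 + 2.24 + 17.4 = 44.34 kΩ.
V = V_CC · R/ΣR = 44.2 × 0.3924 = 17.35 V.

V ≈ 17.3 V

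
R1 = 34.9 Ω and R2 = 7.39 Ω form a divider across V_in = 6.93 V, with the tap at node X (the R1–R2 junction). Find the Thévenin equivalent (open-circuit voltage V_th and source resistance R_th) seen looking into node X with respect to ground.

Open-circuit (no load on X): V_th = V_in · R2/(R1 + R2) = 6.93 × 7.39/(34.90 + 7.39) = 1.211 V.
With V_in suppressed (replaced by a short), R_th = R1 ‖ R2 = (34.90 × 7.39)/(34.90 + 7.39) = 6.099 Ω.

V_th ≈ 1.21 V, R_th ≈ 6.10 Ω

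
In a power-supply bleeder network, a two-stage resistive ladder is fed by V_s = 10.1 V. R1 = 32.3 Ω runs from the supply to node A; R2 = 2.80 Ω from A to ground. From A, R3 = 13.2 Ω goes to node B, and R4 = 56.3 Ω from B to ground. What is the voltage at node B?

The second stage (R3 + R4 = 69.50 Ω) loads node A in parallel with R2.
R2 ‖ (R3+R4) = 2.692 Ω.
So V_A = 10.1 × 0.07692 = 0.7769 V.
V_B = V_A × 0.8101 = 0.6293 V.

V_B ≈ 0.629 V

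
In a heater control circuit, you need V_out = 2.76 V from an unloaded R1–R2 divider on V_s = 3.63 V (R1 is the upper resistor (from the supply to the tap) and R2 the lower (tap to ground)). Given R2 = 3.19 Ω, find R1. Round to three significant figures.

The divider ratio is R2/(R1+R2) = 2.76/3.63 = 0.7603.
So R1 = R2 · (V_s/V_out − 1) = 3.19 × (3.63/2.76 − 1) = 3.19 × 0.3152 = 1.006 Ω.

R1 ≈ 1.01 Ω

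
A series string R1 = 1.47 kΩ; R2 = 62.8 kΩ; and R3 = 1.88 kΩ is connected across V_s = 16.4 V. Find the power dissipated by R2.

P ≈ 3.86 mW

ΣR = 66.15 kΩ → I = 16.4/66.15 = 0.2479 mA.
V(R2) = I·R = 15.57 V; P = V·I = 15.57 × 0.2479 = 3.860 mW.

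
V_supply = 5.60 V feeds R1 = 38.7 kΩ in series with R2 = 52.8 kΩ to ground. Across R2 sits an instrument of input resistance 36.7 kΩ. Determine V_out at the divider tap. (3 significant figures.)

R2 ‖ R_L = (52.8 × 36.7)/(52.8 + 36.7) = 21.65 kΩ.
Now apply the divider: V_out = 5.60 × 0.3588 = 2.009 V.

V_out ≈ 2.01 V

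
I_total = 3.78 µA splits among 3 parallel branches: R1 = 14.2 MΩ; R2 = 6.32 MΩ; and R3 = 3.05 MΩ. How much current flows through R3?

I ≈ 2.23 µA

ΣG = 1/14.2 + 1/6.32 + 1/3.05 = 0.5565.
R3 takes the fraction G_k/ΣG = 0.3279/0.5565 = 0.5891, so I = 3.78 × 0.5891 = 2.227 µA.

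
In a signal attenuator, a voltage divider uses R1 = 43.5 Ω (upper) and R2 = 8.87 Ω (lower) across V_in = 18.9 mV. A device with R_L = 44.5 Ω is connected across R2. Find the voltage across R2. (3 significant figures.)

R2 ‖ R_L = (8.87 × 44.5)/(8.87 + 44.5) = 7.396 Ω.
Voltage divider with the loaded lower leg: V_out = 18.9 × 7.396/(43.5 + 7.396) = 18.9 × 0.1453 = 2.746 mV.

V_out ≈ 2.75 mV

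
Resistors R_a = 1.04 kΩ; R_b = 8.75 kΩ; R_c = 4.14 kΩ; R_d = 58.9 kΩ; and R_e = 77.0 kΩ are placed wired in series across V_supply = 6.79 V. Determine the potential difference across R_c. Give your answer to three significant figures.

ΣR = 1.04 + 8.75 + 4.14 + 58.9 + 77.0 = 149.8 kΩ.
By the voltage-divider rule, V = 6.79 × 4.140/149.8 = 0.1876 V.

V ≈ 0.188 V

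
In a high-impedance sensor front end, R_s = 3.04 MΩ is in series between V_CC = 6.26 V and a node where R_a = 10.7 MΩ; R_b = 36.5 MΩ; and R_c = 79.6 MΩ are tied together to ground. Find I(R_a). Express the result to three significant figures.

I ≈ 0.416 µA

Parallel bank: R_p = 1/(1/10.7 + 1/36.5 + 1/79.6) = 7.495 MΩ.
Node voltage V_A = V_CC · R_p/(R_s + R_p) = 6.26 × 0.7114 = 4.454 V.
Branch current I = V_A/R_a = 4.454/10.7 = 0.4162 µA.
(Equivalently: I_total = 0.5942 µA, then current-divider fraction G_k/ΣG = 0.7005.)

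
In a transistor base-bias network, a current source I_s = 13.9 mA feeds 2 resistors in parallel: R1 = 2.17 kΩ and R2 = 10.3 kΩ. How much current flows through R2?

Two-branch current divider: I_k = I_s · R_other/(R_1 + R_2).
So I = 13.9 × 2.17/12.47 = 2.419 mA.

I ≈ 2.42 mA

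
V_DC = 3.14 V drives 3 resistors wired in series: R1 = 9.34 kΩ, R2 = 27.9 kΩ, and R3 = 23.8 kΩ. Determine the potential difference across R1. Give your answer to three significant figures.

Series total: ΣR = 9.34 + 27.9 + 23.8 = 61.04 kΩ.
Voltage divider: V = V_DC · (9.340 / 61.04) = 3.14 × 0.1530 = 0.4805 V.

V ≈ 0.480 V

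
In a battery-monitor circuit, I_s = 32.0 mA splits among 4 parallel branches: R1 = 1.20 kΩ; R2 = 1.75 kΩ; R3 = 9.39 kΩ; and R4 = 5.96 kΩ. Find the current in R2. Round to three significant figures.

Conductances: ΣG = 1/1.20 + 1/1.75 + 1/9.39 + 1/5.96 = 1.679 (1/kΩ).
R2 takes the fraction G_k/ΣG = 0.5714/1.679 = 0.3403, so I = 32.0 × 0.3403 = 10.89 mA.

I ≈ 10.9 mA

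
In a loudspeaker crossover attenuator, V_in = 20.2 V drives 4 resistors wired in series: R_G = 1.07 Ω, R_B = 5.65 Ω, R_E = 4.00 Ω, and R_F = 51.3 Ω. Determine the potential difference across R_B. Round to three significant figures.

V ≈ 1.84 V

Total series resistance ΣR = 1.07 + 5.65 + 4.00 + 51.3 = 62.02 Ω.
V = V_in · R/ΣR = 20.2 × 0.09110 = 1.840 V.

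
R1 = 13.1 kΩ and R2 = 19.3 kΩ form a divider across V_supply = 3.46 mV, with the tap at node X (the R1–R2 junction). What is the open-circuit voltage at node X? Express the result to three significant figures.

V_th is the unloaded tap voltage: V_supply · R2/(R1+R2) = 3.46 × 0.5957 = 2.061 mV.

V_th ≈ 2.06 mV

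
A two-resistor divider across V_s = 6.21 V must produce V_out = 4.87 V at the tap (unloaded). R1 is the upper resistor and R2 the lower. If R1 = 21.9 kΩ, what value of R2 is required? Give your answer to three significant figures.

V_out/V_s = R2/(R1+R2) = 0.7842.
Rearranging, R2 = R1·k/(1−k) = 21.9 × 3.634 = 79.59 kΩ.

R2 ≈ 79.6 kΩ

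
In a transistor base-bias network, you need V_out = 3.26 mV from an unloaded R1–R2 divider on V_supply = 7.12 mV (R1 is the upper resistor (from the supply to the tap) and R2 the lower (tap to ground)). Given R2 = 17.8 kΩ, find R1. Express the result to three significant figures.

Required fraction k = V_out/V_supply = 0.4579.
So R1 = R2 · (V_supply/V_out − 1) = 17.8 × (7.12/3.26 − 1) = 17.8 × 1.184 = 21.08 kΩ.

R1 ≈ 21.1 kΩ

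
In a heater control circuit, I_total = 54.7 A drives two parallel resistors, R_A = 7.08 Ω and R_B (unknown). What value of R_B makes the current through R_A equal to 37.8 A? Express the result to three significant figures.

Two-branch current divider: I_A = I_total · R_B/(R_A + R_B).
37.8/54.7 = R_B/(R_A + R_B) → R_B = R_A · (0.6910)/(1 − 0.6910) = 7.08 × 2.237 = 15.84 Ω.

R_B ≈ 15.8 Ω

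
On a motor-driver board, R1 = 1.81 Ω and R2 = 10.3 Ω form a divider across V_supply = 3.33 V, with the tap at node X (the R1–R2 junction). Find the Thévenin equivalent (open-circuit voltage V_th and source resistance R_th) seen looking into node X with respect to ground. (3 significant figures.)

Open-circuit (no load on X): V_th = V_supply · R2/(R1 + R2) = 3.33 × 10.3/(1.810 + 10.3) = 2.832 V.
With V_supply suppressed (replaced by a short), R_th = R1 ‖ R2 = (1.810 × 10.3)/(1.810 + 10.3) = 1.539 Ω.

V_th ≈ 2.83 V, R_th ≈ 1.54 Ω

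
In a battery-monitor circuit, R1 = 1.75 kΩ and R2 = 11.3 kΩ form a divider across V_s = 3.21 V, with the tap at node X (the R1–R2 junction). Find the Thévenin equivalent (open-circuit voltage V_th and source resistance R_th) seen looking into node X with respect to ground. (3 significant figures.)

V_th ≈ 2.78 V, R_th ≈ 1.52 kΩ

Open-circuit (no load on X): V_th = V_s · R2/(R1 + R2) = 3.21 × 11.3/(1.750 + 11.3) = 2.780 V.
Zeroing V_s shorts the top of R1 to ground, so R_th = R1 ‖ R2 = 1.515 kΩ.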